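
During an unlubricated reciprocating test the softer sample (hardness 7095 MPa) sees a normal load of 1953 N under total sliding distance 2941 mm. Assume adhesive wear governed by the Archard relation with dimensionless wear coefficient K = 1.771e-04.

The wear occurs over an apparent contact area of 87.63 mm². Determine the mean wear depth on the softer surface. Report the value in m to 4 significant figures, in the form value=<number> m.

The algebra keeps full float precision, and intermediate values are printed rounded, and rounded once at the end, at four significant digits.
Path length L = 2941 mm = 2.941 m.
Hardness H = 7095 MPa = 7.095e+09 Pa.
Contact area A = 87.63 mm² = 8.763e-05 m².
In SI base units: W = 1953 N, H = 7.095e+09 Pa, K = 1.771e-04.
Volume removed: V = K·W·L/H = 1.771e-04 · 1953 · 2.941 / 7.095e+09 = 1.434e-10 m³.
Depth h = V/A = 1.434e-10 / 8.763e-05 = 1.636e-06 m.

value=1.636e-06 m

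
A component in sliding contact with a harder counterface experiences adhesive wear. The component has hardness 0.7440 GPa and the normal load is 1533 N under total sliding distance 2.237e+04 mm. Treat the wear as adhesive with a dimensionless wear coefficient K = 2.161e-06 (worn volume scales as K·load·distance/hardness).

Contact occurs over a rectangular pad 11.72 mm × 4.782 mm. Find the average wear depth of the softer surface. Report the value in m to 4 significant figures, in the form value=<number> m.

value=1.777e-06 m

The computation runs at full float precision. Intermediates are displayed rounded. Rounded just once to four significant digits.
The distance L = 2.237e+04 mm = 22.37 m.
Hardness H = 0.7440 GPa = 7.440e+08 Pa.
Pad sides 11.72 mm × 4.782 mm = 0.01172 m × 0.004782 m. Contact area A = 0.01172 m × 0.004782 m = 5.605e-05 m².
Collected in SI base units: W = 1533 N, H = 7.440e+08 Pa, K = 2.161e-06.
Archard relation: V = K·W·L/H = 2.161e-06 · 1533 · 22.37 / 7.440e+08 = 9.961e-11 m³.
Average depth h = V/A = 9.961e-11 / 5.605e-05 = 1.777e-06 m.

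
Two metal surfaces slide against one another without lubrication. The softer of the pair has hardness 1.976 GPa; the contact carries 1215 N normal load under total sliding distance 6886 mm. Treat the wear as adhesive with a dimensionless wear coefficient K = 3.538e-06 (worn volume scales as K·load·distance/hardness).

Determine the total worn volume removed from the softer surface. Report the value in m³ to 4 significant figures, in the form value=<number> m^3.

value=1.498e-11 m^3

Each operation carries full float precision, and printed values are rounded; a lone final rounding to four significant figures.
Distance covered L = 6886 mm = 6.886 m.
Hardness H = 1.976 GPa = 1.976e+09 Pa.
Expressed in SI base units: W = 1215 N, H = 1.976e+09 Pa, K = 3.538e-06.
Worn volume V = K·W·L/H = 3.538e-06 · 1215 · 6.886 / 1.976e+09 = 1.498e-11 m³.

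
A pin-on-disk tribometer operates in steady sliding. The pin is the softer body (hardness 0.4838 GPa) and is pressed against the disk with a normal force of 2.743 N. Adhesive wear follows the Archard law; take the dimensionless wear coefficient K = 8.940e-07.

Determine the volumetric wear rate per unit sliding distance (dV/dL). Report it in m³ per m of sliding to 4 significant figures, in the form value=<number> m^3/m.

value=5.069e-15 m^3/m

The intermediates are printed rounded, and every step maintains full float precision; rounded just once to four significant figures.
Convert: Hardness H = 0.4838 GPa = 4.838e+08 Pa.
As SI base values: W = 2.743 N, H = 4.838e+08 Pa, K = 8.940e-07.
Rate of wear dV/dL = K·W/H, so: 8.940e-07 · 2.743 / 4.838e+08 = 5.069e-15 m³/m.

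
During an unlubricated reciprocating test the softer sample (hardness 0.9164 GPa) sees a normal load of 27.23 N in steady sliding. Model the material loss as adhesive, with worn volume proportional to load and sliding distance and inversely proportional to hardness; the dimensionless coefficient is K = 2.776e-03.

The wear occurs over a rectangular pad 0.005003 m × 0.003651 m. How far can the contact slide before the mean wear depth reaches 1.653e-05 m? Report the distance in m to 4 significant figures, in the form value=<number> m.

Printed values are rounded — every step carries exact precision — one final rounding to 4 significant digits.
Convert: Hardness H = 0.9164 GPa = 9.164e+08 Pa.
Convert: Contact area A = 0.005003 m × 0.003651 m = 1.827e-05 m².
Restated in SI base units: W = 27.23 N, H = 9.164e+08 Pa, K = 2.776e-03.
Volume at the limit: V_lim = h_lim·A = 1.653e-05 · 1.827e-05 = 3.019e-10 m³.
Thus life L = V_lim·H/(K·W) = 3.019e-10 · 9.164e+08 / (2.776e-03 · 27.23) = 3.660 m.

value=3.660 m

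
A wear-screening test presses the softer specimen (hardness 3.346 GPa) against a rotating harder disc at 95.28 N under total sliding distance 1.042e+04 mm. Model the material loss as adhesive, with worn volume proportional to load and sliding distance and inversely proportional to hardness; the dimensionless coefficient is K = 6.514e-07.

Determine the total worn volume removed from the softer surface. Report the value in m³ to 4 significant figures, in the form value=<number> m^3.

value=1.933e-13 m^3

Every step holds full precision — intermediates appear rounded — rounded once at the end to four significant digits.
Convert: Sliding distance L = 1.042e+04 mm = 10.42 m.
Convert: Hardness H = 3.346 GPa = 3.346e+09 Pa.
Collected in SI base units: W = 95.28 N, H = 3.346e+09 Pa, K = 6.514e-07.
The Archard volume V = K·W·L/H = 6.514e-07 · 95.28 · 10.42 / 3.346e+09 = 1.933e-13 m³.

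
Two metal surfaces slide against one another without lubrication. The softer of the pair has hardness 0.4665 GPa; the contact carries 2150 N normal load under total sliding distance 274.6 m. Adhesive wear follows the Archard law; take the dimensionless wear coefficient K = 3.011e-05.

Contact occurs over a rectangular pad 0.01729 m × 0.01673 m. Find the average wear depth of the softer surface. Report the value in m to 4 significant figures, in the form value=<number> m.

All working math carries full float precision. Displayed values are rounded. Rounded once at the end to four significant figures.
Hardness H = 0.4665 GPa = 4.665e+08 Pa.
Contact area A = 0.01729 m × 0.01673 m = 2.893e-04 m².
Collected in SI base units: W = 2150 N, H = 4.665e+08 Pa, K = 3.011e-05.
By Archard's law, V = K·W·L/H = 3.011e-05 · 2150 · 274.6 / 4.665e+08 = 3.811e-08 m³.
Average depth h = V/A = 3.811e-08 / 2.893e-04 = 1.317e-04 m.

value=1.317e-04 m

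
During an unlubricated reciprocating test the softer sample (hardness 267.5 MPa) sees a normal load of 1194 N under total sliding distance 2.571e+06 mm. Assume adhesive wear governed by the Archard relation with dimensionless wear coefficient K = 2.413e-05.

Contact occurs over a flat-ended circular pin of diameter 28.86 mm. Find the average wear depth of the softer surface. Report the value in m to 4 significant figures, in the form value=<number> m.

The computation maintains full float precision — intermediates are displayed rounded, and rounded just once, at 4 significant figures.
Convert: Distance L = 2.571e+06 mm = 2571 m.
Convert: Hardness H = 267.5 MPa = 2.675e+08 Pa.
Convert: Pin diameter d = 28.86 mm = 0.02886 m. Contact area A = π·d²/4 = π·(0.02886 m)²/4 = 6.542e-04 m².
Expressed in SI base units: W = 1194 N, H = 2.675e+08 Pa, K = 2.413e-05.
Archard volume V = K·W·L/H = 2.413e-05 · 1194 · 2571 / 2.675e+08 = 2.769e-07 m³.
Average depth h = V/A = 2.769e-07 / 6.542e-04 = 4.233e-04 m.

value=4.233e-04 m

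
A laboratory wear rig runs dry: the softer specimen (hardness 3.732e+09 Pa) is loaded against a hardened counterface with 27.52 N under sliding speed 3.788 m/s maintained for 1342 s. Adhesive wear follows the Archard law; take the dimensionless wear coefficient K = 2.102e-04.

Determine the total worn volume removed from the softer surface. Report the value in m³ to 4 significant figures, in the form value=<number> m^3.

value=7.880e-09 m^3

The intermediates appear rounded — each operation carries full float precision — rounded once at the end: four significant figures.
Convert: Total distance L = v·t = 3.788 m/s × 1342 s = 5083 m.
Expressed in SI base units: W = 27.52 N, H = 3.732e+09 Pa, K = 2.102e-04.
Wear volume V = K·W·L/H = 2.102e-04 · 27.52 · 5083 / 3.732e+09 = 7.880e-09 m³.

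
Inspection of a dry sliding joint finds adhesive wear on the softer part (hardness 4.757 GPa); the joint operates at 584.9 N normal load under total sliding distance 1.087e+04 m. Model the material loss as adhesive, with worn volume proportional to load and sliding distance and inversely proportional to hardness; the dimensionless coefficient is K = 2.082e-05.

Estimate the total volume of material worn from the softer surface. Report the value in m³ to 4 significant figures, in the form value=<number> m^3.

Intermediate values are displayed rounded; all working math maintains full float precision, and a lone final rounding, at four significant figures.
Convert: Hardness H = 4.757 GPa = 4.757e+09 Pa.
As SI base values: W = 584.9 N, H = 4.757e+09 Pa, K = 2.082e-05.
The Archard volume V = K·W·L/H = 2.082e-05 · 584.9 · 1.087e+04 / 4.757e+09 = 2.783e-08 m³.

value=2.783e-08 m^3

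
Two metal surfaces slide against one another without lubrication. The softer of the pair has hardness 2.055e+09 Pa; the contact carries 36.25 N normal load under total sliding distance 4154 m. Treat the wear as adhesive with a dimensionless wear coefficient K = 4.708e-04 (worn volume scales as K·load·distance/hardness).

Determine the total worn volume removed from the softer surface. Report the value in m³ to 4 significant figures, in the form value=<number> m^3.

value=3.450e-08 m^3

Each operation holds full float precision. The intermediates are displayed rounded, and rounded just once to four significant digits.
Working in SI base units: W = 36.25 N, H = 2.055e+09 Pa, K = 4.708e-04.
Worn volume V = K·W·L/H = 4.708e-04 · 36.25 · 4154 / 2.055e+09 = 3.450e-08 m³.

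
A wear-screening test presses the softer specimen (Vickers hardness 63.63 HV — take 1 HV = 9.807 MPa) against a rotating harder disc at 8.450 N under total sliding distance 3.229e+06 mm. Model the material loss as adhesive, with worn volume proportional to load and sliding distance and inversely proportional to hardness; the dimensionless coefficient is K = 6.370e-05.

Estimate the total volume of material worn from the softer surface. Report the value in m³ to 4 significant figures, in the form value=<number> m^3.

value=2.785e-09 m^3

Displayed values are rounded; each operation keeps exact precision; a single final rounding: 4 significant digits.
Distance covered L = 3.229e+06 mm = 3229 m.
Hardness H = 63.63 HV × 9.807 MPa/HV = 624.0 MPa = 6.240e+08 Pa.
As SI base values: W = 8.450 N, H = 6.240e+08 Pa, K = 6.370e-05.
Apply Archard: V = K·W·L/H = 6.370e-05 · 8.450 · 3229 / 6.240e+08 = 2.785e-09 m³.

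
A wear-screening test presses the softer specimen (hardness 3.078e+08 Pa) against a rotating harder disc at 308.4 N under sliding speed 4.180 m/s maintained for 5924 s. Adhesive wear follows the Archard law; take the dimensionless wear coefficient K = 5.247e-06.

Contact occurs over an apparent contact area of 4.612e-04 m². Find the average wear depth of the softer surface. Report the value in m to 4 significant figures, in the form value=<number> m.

All arithmetic holds full precision — intermediate values are printed rounded — a single final rounding: 4 significant figures.
Convert: Total distance L = v·t = 4.180 m/s × 5924 s = 2.476e+04 m.
SI base units throughout: W = 308.4 N, H = 3.078e+08 Pa, K = 5.247e-06.
The Archard volume V = K·W·L/H = 5.247e-06 · 308.4 · 2.476e+04 / 3.078e+08 = 1.302e-07 m³.
Average depth h = V/A = 1.302e-07 / 4.612e-04 = 2.823e-04 m.

value=2.823e-04 m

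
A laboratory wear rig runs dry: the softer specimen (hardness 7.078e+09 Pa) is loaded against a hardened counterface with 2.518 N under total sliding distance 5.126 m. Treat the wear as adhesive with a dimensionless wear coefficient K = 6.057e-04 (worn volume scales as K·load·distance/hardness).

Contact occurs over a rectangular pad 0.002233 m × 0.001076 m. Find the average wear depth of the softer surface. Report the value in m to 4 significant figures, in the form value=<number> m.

value=4.597e-07 m

All working math keeps exact precision; printed values are rounded, and one final rounding: 4 significant digits.
Contact area A = 0.002233 m × 0.001076 m = 2.403e-06 m².
Working in SI base units: W = 2.518 N, H = 7.078e+09 Pa, K = 6.057e-04.
By Archard's law, V = K·W·L/H = 6.057e-04 · 2.518 · 5.126 / 7.078e+09 = 1.105e-12 m³.
Wear depth h = V/A = 1.105e-12 / 2.403e-06 = 4.597e-07 m.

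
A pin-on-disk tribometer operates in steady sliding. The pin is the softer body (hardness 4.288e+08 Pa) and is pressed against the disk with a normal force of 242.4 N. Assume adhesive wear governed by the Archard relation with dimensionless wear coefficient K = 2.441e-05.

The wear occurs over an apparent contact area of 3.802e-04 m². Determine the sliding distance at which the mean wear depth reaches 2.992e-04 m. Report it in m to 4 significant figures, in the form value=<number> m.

The algebra carries full precision; shown intermediates are rounded, and rounded once at the end: 4 significant digits.
In SI base units, W = 242.4 N, H = 4.288e+08 Pa, K = 2.441e-05.
Allowed volume V_lim = h_lim·A = 2.992e-04 · 3.802e-04 = 1.138e-07 m³.
Inverting, life L = V_lim·H/(K·W) = 1.138e-07 · 4.288e+08 / (2.441e-05 · 242.4) = 8244 m.

value=8244 m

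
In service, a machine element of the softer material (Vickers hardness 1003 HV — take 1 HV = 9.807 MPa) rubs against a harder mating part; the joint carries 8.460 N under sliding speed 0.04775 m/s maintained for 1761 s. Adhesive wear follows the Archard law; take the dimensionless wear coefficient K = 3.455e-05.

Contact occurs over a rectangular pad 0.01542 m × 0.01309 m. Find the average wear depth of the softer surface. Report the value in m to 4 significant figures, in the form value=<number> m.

value=1.238e-08 m

Every step runs at full precision; intermediate values are displayed rounded, and a single final rounding to four significant digits.
The distance L = v·t = 0.04775 m/s × 1761 s = 84.09 m.
Hardness H = 1003 HV × 9.807 MPa/HV = 9836 MPa = 9.836e+09 Pa.
Contact area A = 0.01542 m × 0.01309 m = 2.018e-04 m².
SI base units throughout: W = 8.460 N, H = 9.836e+09 Pa, K = 3.455e-05.
Archard volume V = K·W·L/H = 3.455e-05 · 8.460 · 84.09 / 9.836e+09 = 2.499e-12 m³.
Depth of wear h = V/A = 2.499e-12 / 2.018e-04 = 1.238e-08 m.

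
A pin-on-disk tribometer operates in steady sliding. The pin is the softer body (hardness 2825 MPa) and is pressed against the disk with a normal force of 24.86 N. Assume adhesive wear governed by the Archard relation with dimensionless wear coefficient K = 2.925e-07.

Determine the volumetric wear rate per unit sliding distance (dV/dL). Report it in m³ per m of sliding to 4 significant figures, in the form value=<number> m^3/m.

value=2.574e-15 m^3/m

Intermediates are printed rounded; each operation runs at full float precision — one last rounding, at four significant digits.
Hardness H = 2825 MPa = 2.825e+09 Pa.
In SI base units: W = 24.86 N, H = 2.825e+09 Pa, K = 2.925e-07.
Sliding wear rate dV/dL = K·W/H, so: 2.925e-07 · 24.86 / 2.825e+09 = 2.574e-15 m³/m.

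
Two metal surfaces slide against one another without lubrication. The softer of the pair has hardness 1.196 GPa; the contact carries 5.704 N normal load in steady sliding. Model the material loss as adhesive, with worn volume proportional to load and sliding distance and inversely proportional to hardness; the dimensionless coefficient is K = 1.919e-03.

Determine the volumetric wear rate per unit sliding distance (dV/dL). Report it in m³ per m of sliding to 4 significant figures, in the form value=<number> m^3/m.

All arithmetic carries full float precision, and the intermediates are displayed rounded — one final rounding: 4 significant digits.
Convert: Hardness H = 1.196 GPa = 1.196e+09 Pa.
In SI base units, W = 5.704 N, H = 1.196e+09 Pa, K = 1.919e-03.
Sliding wear rate dV/dL = K·W/H, so: 1.919e-03 · 5.704 / 1.196e+09 = 9.152e-12 m³/m.

value=9.152e-12 m^3/m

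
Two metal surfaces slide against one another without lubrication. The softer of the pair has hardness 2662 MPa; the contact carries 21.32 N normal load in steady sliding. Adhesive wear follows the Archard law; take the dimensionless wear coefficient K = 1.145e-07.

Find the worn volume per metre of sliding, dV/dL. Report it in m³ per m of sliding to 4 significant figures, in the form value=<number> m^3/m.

The computation carries exact precision. The intermediates are displayed rounded — a lone final rounding to 4 significant figures.
Hardness H = 2662 MPa = 2.662e+09 Pa.
In SI base units: W = 21.32 N, H = 2.662e+09 Pa, K = 1.145e-07.
Rate of wear dV/dL = K·W/H, per unit distance: 1.145e-07 · 21.32 / 2.662e+09 = 9.170e-16 m³/m.

value=9.170e-16 m^3/m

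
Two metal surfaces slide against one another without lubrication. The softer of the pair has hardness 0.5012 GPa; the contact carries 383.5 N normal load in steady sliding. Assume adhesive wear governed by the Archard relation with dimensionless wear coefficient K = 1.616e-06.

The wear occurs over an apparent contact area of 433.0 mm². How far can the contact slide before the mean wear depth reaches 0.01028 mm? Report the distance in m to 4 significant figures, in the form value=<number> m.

value=3600 m

Quoted intermediates are rounded; every step holds full precision, and a lone final rounding, at 4 significant figures.
Convert: Hardness H = 0.5012 GPa = 5.012e+08 Pa.
Convert: Contact area A = 433.0 mm² = 4.330e-04 m².
Convert: Depth limit h_lim = 0.01028 mm = 1.028e-05 m.
As SI base values: W = 383.5 N, H = 5.012e+08 Pa, K = 1.616e-06.
Permissible volume V_lim = h_lim·A = 1.028e-05 · 4.330e-04 = 4.451e-09 m³.
Sliding life L = V_lim·H/(K·W) = 4.451e-09 · 5.012e+08 / (1.616e-06 · 383.5) = 3600 m.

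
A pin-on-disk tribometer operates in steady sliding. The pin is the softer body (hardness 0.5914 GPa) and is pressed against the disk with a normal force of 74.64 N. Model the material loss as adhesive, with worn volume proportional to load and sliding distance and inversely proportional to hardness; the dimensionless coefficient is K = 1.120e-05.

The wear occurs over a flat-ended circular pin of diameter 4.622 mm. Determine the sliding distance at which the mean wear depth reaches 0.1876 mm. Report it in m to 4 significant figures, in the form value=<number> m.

Intermediates are printed rounded — every step maintains full float precision — one final rounding: 4 significant digits.
Hardness H = 0.5914 GPa = 5.914e+08 Pa.
Pin diameter d = 4.622 mm = 0.004622 m. Contact area A = π·d²/4 = π·(0.004622 m)²/4 = 1.678e-05 m².
Depth limit h_lim = 0.1876 mm = 1.876e-04 m.
Working in SI base units: W = 74.64 N, H = 5.914e+08 Pa, K = 1.120e-05.
Wearable volume V_lim = h_lim·A = 1.876e-04 · 1.678e-05 = 3.148e-09 m³.
Life L = V_lim·H/(K·W) = 3.148e-09 · 5.914e+08 / (1.120e-05 · 74.64) = 2227 m.

value=2227 m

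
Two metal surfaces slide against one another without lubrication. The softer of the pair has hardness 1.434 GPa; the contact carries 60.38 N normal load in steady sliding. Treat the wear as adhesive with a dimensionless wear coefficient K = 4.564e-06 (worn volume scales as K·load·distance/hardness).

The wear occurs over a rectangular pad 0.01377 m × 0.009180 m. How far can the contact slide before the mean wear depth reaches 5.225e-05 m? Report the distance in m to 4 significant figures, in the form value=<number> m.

value=3.437e+04 m

Intermediates are shown rounded; every step carries full float precision; one final rounding, at 4 significant figures.
Hardness H = 1.434 GPa = 1.434e+09 Pa.
Contact area A = 0.01377 m × 0.009180 m = 1.264e-04 m².
As SI base values: W = 60.38 N, H = 1.434e+09 Pa, K = 4.564e-06.
Volume at the limit: V_lim = h_lim·A = 5.225e-05 · 1.264e-04 = 6.605e-09 m³.
Sliding life L = V_lim·H/(K·W) = 6.605e-09 · 1.434e+09 / (4.564e-06 · 60.38) = 3.437e+04 m.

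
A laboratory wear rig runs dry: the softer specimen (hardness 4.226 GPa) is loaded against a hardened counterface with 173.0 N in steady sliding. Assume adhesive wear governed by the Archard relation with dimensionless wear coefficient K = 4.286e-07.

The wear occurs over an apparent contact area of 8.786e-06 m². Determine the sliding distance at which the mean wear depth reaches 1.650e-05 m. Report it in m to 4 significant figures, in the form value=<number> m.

Quoted intermediates are rounded, and the computation keeps exact precision. Rounded just once: 4 significant figures.
Hardness H = 4.226 GPa = 4.226e+09 Pa.
Collected in SI base units: W = 173.0 N, H = 4.226e+09 Pa, K = 4.286e-07.
Wearable volume V_lim = h_lim·A = 1.650e-05 · 8.786e-06 = 1.450e-10 m³.
So the life L = V_lim·H/(K·W) = 1.450e-10 · 4.226e+09 / (4.286e-07 · 173.0) = 8262 m.

value=8262 m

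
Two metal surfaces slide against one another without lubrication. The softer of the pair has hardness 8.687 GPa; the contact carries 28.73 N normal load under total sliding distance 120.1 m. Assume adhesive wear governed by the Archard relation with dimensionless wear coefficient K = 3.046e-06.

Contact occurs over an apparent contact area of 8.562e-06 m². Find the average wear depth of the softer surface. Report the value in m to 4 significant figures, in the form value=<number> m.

value=1.413e-07 m

Quoted intermediates are rounded. Each operation keeps exact precision; one final rounding: four significant figures.
Convert: Hardness H = 8.687 GPa = 8.687e+09 Pa.
In SI base units, W = 28.73 N, H = 8.687e+09 Pa, K = 3.046e-06.
Apply Archard: V = K·W·L/H = 3.046e-06 · 28.73 · 120.1 / 8.687e+09 = 1.210e-12 m³.
Mean wear depth h = V/A = 1.210e-12 / 8.562e-06 = 1.413e-07 m.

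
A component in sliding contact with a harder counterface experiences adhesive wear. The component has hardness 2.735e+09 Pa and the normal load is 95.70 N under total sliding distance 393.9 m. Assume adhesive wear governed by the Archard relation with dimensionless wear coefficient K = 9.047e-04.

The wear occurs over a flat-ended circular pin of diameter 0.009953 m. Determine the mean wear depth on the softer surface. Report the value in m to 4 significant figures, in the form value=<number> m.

value=1.603e-04 m

Shown intermediates are rounded; the computation keeps full float precision — a single final rounding: 4 significant figures.
Convert: Contact area A = π·d²/4 = π·(0.009953 m)²/4 = 7.780e-05 m².
Restated in SI base units: W = 95.70 N, H = 2.735e+09 Pa, K = 9.047e-04.
Volume removed: V = K·W·L/H = 9.047e-04 · 95.70 · 393.9 / 2.735e+09 = 1.247e-08 m³.
Mean depth h = V/A = 1.247e-08 / 7.780e-05 = 1.603e-04 m.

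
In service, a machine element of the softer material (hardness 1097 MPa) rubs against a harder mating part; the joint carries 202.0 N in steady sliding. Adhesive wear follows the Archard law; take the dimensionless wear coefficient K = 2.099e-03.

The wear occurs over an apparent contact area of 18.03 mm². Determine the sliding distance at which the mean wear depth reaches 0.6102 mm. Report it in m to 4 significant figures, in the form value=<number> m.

The algebra maintains full float precision, and intermediates are displayed rounded — one last rounding: 4 significant figures.
Convert: Hardness H = 1097 MPa = 1.097e+09 Pa.
Convert: Contact area A = 18.03 mm² = 1.803e-05 m².
Convert: Depth limit h_lim = 0.6102 mm = 6.102e-04 m.
In SI base units: W = 202.0 N, H = 1.097e+09 Pa, K = 2.099e-03.
Wearable volume V_lim = h_lim·A = 6.102e-04 · 1.803e-05 = 1.100e-08 m³.
Sliding life L = V_lim·H/(K·W) = 1.100e-08 · 1.097e+09 / (2.099e-03 · 202.0) = 28.46 m.

value=28.46 m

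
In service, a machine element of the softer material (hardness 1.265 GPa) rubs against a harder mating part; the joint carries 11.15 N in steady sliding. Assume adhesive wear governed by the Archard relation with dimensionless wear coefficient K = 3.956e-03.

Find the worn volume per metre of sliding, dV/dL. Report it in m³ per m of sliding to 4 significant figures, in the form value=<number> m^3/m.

value=3.487e-11 m^3/m

All working math runs at exact precision; the intermediates appear rounded — a single final rounding to 4 significant digits.
Hardness H = 1.265 GPa = 1.265e+09 Pa.
As SI base values: W = 11.15 N, H = 1.265e+09 Pa, K = 3.956e-03.
Wear rate dV/dL = K·W/H, so: 3.956e-03 · 11.15 / 1.265e+09 = 3.487e-11 m³/m.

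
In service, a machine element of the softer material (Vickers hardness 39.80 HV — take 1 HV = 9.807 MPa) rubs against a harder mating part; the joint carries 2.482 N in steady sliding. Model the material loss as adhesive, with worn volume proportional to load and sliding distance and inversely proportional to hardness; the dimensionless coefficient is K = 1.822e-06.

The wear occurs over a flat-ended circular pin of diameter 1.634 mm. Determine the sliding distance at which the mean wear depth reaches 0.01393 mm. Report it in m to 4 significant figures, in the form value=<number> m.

value=2521 m

Displayed values are rounded; all arithmetic carries full precision — one last rounding to 4 significant digits.
Hardness H = 39.80 HV × 9.807 MPa/HV = 390.3 MPa = 3.903e+08 Pa.
Pin diameter d = 1.634 mm = 0.001634 m. Contact area A = π·d²/4 = π·(0.001634 m)²/4 = 2.097e-06 m².
Depth limit h_lim = 0.01393 mm = 1.393e-05 m.
Collected in SI base units: W = 2.482 N, H = 3.903e+08 Pa, K = 1.822e-06.
Permissible volume V_lim = h_lim·A = 1.393e-05 · 2.097e-06 = 2.921e-11 m³.
Thus life L = V_lim·H/(K·W) = 2.921e-11 · 3.903e+08 / (1.822e-06 · 2.482) = 2521 m.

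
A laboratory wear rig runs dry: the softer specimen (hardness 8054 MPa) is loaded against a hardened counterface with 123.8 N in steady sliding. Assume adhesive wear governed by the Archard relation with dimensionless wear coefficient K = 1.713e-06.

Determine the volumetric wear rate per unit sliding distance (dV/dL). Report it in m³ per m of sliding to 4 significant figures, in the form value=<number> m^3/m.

Every step holds full float precision — the intermediates are displayed rounded; one final rounding: four significant digits.
Hardness H = 8054 MPa = 8.054e+09 Pa.
Expressed in SI base units: W = 123.8 N, H = 8.054e+09 Pa, K = 1.713e-06.
Rate of wear dV/dL = K·W/H (no L dependence): 1.713e-06 · 123.8 / 8.054e+09 = 2.633e-14 m³/m.

value=2.633e-14 m^3/m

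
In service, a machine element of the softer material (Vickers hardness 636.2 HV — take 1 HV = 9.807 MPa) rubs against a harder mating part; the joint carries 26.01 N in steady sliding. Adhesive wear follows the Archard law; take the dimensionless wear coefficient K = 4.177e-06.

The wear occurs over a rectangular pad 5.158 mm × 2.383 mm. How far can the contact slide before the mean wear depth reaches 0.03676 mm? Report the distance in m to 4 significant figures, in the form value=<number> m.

All working math holds full float precision, and intermediate values are printed rounded, and rounded once at the end, at 4 significant figures.
Convert: Hardness H = 636.2 HV × 9.807 MPa/HV = 6239 MPa = 6.239e+09 Pa.
Convert: Pad sides 5.158 mm × 2.383 mm = 0.005158 m × 0.002383 m. Contact area A = 0.005158 m × 0.002383 m = 1.229e-05 m².
Convert: Depth limit h_lim = 0.03676 mm = 3.676e-05 m.
Collected in SI base units: W = 26.01 N, H = 6.239e+09 Pa, K = 4.177e-06.
Volume at the limit: V_lim = h_lim·A = 3.676e-05 · 1.229e-05 = 4.518e-10 m³.
Life L = V_lim·H/(K·W) = 4.518e-10 · 6.239e+09 / (4.177e-06 · 26.01) = 2.595e+04 m.

value=2.595e+04 m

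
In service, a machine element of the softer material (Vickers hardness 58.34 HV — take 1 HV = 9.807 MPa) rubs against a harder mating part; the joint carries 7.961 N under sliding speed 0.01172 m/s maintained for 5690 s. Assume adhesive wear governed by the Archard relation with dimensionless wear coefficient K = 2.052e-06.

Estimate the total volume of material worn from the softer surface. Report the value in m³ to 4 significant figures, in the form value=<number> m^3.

value=1.904e-12 m^3

The intermediates appear rounded — all working math carries exact precision; a single final rounding, at 4 significant figures.
Path length L = v·t = 0.01172 m/s × 5690 s = 66.69 m.
Hardness H = 58.34 HV × 9.807 MPa/HV = 572.1 MPa = 5.721e+08 Pa.
Restated in SI base units: W = 7.961 N, H = 5.721e+08 Pa, K = 2.052e-06.
By Archard's law, V = K·W·L/H = 2.052e-06 · 7.961 · 66.69 / 5.721e+08 = 1.904e-12 m³.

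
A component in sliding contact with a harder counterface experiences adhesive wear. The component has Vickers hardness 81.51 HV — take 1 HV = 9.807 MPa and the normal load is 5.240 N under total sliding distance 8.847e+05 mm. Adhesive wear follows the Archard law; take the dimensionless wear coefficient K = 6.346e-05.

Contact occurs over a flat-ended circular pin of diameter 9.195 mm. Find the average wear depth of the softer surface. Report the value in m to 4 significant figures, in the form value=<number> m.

The intermediates appear rounded, and every step holds full precision. Rounded just once to 4 significant figures.
Convert: Total distance L = 8.847e+05 mm = 884.7 m.
Convert: Hardness H = 81.51 HV × 9.807 MPa/HV = 799.4 MPa = 7.994e+08 Pa.
Convert: Pin diameter d = 9.195 mm = 0.009195 m. Contact area A = π·d²/4 = π·(0.009195 m)²/4 = 6.640e-05 m².
SI base units throughout: W = 5.240 N, H = 7.994e+08 Pa, K = 6.346e-05.
Worn volume V = K·W·L/H = 6.346e-05 · 5.240 · 884.7 / 7.994e+08 = 3.680e-10 m³.
Depth h = V/A = 3.680e-10 / 6.640e-05 = 5.542e-06 m.

value=5.542e-06 m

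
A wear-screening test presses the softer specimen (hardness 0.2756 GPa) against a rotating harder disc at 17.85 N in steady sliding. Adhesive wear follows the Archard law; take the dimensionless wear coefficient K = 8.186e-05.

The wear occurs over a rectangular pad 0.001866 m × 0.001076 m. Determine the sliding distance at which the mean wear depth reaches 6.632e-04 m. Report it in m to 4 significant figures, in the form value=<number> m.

value=251.2 m

Intermediate values are printed rounded — every step holds full precision, and a lone final rounding: four significant digits.
Convert: Hardness H = 0.2756 GPa = 2.756e+08 Pa.
Convert: Contact area A = 0.001866 m × 0.001076 m = 2.008e-06 m².
In SI base units: W = 17.85 N, H = 2.756e+08 Pa, K = 8.186e-05.
At the depth limit, V_lim = h_lim·A = 6.632e-04 · 2.008e-06 = 1.332e-09 m³.
So the life L = V_lim·H/(K·W) = 1.332e-09 · 2.756e+08 / (8.186e-05 · 17.85) = 251.2 m.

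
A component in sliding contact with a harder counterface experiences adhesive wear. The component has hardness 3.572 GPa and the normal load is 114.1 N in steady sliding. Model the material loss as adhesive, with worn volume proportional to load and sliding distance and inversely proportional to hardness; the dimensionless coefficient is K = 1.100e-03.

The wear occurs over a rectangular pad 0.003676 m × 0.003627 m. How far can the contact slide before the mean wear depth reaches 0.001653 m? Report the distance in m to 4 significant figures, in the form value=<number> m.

value=627.2 m

Shown intermediates are rounded, and all working math keeps exact precision, and a single final rounding to four significant figures.
Hardness H = 3.572 GPa = 3.572e+09 Pa.
Contact area A = 0.003676 m × 0.003627 m = 1.333e-05 m².
Collected in SI base units: W = 114.1 N, H = 3.572e+09 Pa, K = 1.100e-03.
Wearable volume V_lim = h_lim·A = 0.001653 · 1.333e-05 = 2.204e-08 m³.
Inverting, life L = V_lim·H/(K·W) = 2.204e-08 · 3.572e+09 / (1.100e-03 · 114.1) = 627.2 m.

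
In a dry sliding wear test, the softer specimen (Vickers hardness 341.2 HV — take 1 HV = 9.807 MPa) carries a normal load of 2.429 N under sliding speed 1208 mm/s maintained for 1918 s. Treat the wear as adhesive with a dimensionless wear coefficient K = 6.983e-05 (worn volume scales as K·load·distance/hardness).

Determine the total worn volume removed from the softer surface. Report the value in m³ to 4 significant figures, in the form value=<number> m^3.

The algebra carries exact precision; intermediate values are shown rounded — rounded just once: four significant digits.
Convert: Sliding speed v = 1208 mm/s = 1.208 m/s. Path length L = v·t = 1.208 m/s × 1918 s = 2317 m.
Convert: Hardness H = 341.2 HV × 9.807 MPa/HV = 3346 MPa = 3.346e+09 Pa.
Restated in SI base units: W = 2.429 N, H = 3.346e+09 Pa, K = 6.983e-05.
Wear volume V = K·W·L/H = 6.983e-05 · 2.429 · 2317 / 3.346e+09 = 1.174e-10 m³.

value=1.174e-10 m^3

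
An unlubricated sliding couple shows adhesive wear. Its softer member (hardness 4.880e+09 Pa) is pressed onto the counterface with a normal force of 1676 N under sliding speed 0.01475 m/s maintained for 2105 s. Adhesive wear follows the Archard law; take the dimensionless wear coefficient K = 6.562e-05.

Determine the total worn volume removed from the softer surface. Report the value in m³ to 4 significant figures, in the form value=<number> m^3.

Shown intermediates are rounded — every step maintains full float precision; rounded once at the end, at 4 significant digits.
Distance covered L = v·t = 0.01475 m/s × 2105 s = 31.05 m.
SI base units throughout: W = 1676 N, H = 4.880e+09 Pa, K = 6.562e-05.
Worn volume V = K·W·L/H = 6.562e-05 · 1676 · 31.05 / 4.880e+09 = 6.997e-10 m³.

value=6.997e-10 m^3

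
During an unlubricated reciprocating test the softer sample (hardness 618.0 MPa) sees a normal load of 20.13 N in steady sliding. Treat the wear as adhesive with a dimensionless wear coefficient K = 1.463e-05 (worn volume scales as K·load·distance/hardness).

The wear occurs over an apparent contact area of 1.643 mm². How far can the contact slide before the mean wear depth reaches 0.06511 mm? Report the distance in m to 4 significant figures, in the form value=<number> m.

Printed values are rounded, and the computation keeps full precision; rounded just once, at 4 significant figures.
Convert: Hardness H = 618.0 MPa = 6.180e+08 Pa.
Convert: Contact area A = 1.643 mm² = 1.643e-06 m².
Convert: Depth limit h_lim = 0.06511 mm = 6.511e-05 m.
In SI base units, W = 20.13 N, H = 6.180e+08 Pa, K = 1.463e-05.
Volume at the limit: V_lim = h_lim·A = 6.511e-05 · 1.643e-06 = 1.070e-10 m³.
Life L = V_lim·H/(K·W) = 1.070e-10 · 6.180e+08 / (1.463e-05 · 20.13) = 224.5 m.

value=224.5 m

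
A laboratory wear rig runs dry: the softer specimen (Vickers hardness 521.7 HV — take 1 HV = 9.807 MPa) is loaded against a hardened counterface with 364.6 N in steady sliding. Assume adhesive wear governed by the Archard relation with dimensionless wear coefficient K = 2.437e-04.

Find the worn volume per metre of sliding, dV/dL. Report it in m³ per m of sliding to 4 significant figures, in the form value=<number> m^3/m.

All arithmetic carries exact precision. Printed values are rounded, and rounded just once to four significant figures.
Convert: Hardness H = 521.7 HV × 9.807 MPa/HV = 5116 MPa = 5.116e+09 Pa.
Collected in SI base units: W = 364.6 N, H = 5.116e+09 Pa, K = 2.437e-04.
The wear rate dV/dL = K·W/H — distance-free: 2.437e-04 · 364.6 / 5.116e+09 = 1.737e-11 m³/m.

value=1.737e-11 m^3/m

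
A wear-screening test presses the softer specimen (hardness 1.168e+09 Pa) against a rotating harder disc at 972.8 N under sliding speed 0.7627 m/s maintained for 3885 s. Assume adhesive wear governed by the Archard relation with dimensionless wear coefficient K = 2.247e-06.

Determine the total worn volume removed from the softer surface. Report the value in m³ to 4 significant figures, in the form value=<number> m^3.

Quoted intermediates are rounded — the algebra holds exact precision. Rounded just once, at four significant figures.
Distance L = v·t = 0.7627 m/s × 3885 s = 2963 m.
Restated in SI base units: W = 972.8 N, H = 1.168e+09 Pa, K = 2.247e-06.
Worn volume V = K·W·L/H = 2.247e-06 · 972.8 · 2963 / 1.168e+09 = 5.545e-09 m³.

value=5.545e-09 m^3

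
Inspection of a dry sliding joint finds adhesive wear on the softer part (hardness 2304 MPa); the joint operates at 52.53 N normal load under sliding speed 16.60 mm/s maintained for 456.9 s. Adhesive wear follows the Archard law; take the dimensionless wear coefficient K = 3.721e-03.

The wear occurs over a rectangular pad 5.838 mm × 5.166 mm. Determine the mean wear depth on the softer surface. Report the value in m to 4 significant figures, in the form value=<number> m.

value=2.134e-05 m

The intermediates are displayed rounded; each operation runs at full precision — one last rounding: 4 significant digits.
Sliding speed v = 16.60 mm/s = 0.01660 m/s. Distance L = v·t = 0.01660 m/s × 456.9 s = 7.585 m.
Hardness H = 2304 MPa = 2.304e+09 Pa.
Pad sides 5.838 mm × 5.166 mm = 0.005838 m × 0.005166 m. Contact area A = 0.005838 m × 0.005166 m = 3.016e-05 m².
Working in SI base units: W = 52.53 N, H = 2.304e+09 Pa, K = 3.721e-03.
Worn volume V = K·W·L/H = 3.721e-03 · 52.53 · 7.585 / 2.304e+09 = 6.434e-10 m³.
Depth of wear h = V/A = 6.434e-10 / 3.016e-05 = 2.134e-05 m.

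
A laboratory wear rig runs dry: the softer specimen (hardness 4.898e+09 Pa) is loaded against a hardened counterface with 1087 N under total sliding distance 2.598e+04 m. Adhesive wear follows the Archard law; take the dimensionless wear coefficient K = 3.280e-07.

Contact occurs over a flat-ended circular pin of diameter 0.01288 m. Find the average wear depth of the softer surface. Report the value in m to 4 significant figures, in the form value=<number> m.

value=1.451e-05 m

The intermediates are printed rounded. Every step carries exact precision. Rounded once at the end, at 4 significant digits.
Convert: Contact area A = π·d²/4 = π·(0.01288 m)²/4 = 1.303e-04 m².
As SI base values: W = 1087 N, H = 4.898e+09 Pa, K = 3.280e-07.
Archard volume V = K·W·L/H = 3.280e-07 · 1087 · 2.598e+04 / 4.898e+09 = 1.891e-09 m³.
Depth h = V/A = 1.891e-09 / 1.303e-04 = 1.451e-05 m.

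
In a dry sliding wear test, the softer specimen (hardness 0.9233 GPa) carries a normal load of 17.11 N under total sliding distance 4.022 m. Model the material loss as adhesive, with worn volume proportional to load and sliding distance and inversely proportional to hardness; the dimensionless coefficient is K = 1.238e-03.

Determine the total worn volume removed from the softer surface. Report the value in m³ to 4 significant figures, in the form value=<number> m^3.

Each operation keeps full float precision; intermediate values appear rounded; a lone final rounding: four significant figures.
Hardness H = 0.9233 GPa = 9.233e+08 Pa.
Working in SI base units: W = 17.11 N, H = 9.233e+08 Pa, K = 1.238e-03.
Apply Archard: V = K·W·L/H = 1.238e-03 · 17.11 · 4.022 / 9.233e+08 = 9.227e-11 m³.

value=9.227e-11 m^3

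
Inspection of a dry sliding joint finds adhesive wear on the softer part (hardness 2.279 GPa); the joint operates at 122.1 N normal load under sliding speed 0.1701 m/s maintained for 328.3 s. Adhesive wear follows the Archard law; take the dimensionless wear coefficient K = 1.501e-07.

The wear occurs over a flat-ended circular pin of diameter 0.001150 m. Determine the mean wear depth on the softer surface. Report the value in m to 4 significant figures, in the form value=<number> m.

Intermediates appear rounded — the computation keeps exact precision; one last rounding to four significant digits.
Distance L = v·t = 0.1701 m/s × 328.3 s = 55.84 m.
Hardness H = 2.279 GPa = 2.279e+09 Pa.
Contact area A = π·d²/4 = π·(0.001150 m)²/4 = 1.039e-06 m².
Restated in SI base units: W = 122.1 N, H = 2.279e+09 Pa, K = 1.501e-07.
Apply Archard: V = K·W·L/H = 1.501e-07 · 122.1 · 55.84 / 2.279e+09 = 4.491e-13 m³.
Mean wear depth h = V/A = 4.491e-13 / 1.039e-06 = 4.324e-07 m.

value=4.324e-07 m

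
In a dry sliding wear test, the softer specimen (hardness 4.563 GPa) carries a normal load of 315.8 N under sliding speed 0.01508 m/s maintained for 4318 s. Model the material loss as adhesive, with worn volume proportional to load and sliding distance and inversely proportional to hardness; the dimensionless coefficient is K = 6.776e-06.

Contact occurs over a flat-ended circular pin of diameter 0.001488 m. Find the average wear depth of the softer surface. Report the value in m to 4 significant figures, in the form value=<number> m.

value=1.756e-05 m

Displayed values are rounded; all arithmetic holds full float precision, and one last rounding, at four significant digits.
Total distance L = v·t = 0.01508 m/s × 4318 s = 65.12 m.
Hardness H = 4.563 GPa = 4.563e+09 Pa.
Contact area A = π·d²/4 = π·(0.001488 m)²/4 = 1.739e-06 m².
In SI base units: W = 315.8 N, H = 4.563e+09 Pa, K = 6.776e-06.
Archard relation: V = K·W·L/H = 6.776e-06 · 315.8 · 65.12 / 4.563e+09 = 3.054e-11 m³.
Depth h = V/A = 3.054e-11 / 1.739e-06 = 1.756e-05 m.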